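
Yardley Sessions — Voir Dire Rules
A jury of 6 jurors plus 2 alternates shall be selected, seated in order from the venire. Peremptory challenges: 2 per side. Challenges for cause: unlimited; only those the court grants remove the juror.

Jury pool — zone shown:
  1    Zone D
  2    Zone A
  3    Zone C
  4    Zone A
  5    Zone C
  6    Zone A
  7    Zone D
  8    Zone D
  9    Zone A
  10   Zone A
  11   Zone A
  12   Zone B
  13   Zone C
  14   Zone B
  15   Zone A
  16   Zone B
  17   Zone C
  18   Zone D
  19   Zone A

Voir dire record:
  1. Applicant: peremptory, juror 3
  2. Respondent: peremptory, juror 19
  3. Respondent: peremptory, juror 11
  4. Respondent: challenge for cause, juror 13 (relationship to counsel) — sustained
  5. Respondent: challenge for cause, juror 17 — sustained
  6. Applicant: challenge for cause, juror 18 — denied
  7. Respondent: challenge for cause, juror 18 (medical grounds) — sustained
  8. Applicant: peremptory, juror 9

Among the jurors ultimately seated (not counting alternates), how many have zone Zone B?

0

Removed: #3, #9, #11, #13, #17, #18, #19.
Seated jurors 1–6: #1, #2, #4, #5, #6, #7 (alternates #8, #10 not counted).
None of those are in Zone B → 0.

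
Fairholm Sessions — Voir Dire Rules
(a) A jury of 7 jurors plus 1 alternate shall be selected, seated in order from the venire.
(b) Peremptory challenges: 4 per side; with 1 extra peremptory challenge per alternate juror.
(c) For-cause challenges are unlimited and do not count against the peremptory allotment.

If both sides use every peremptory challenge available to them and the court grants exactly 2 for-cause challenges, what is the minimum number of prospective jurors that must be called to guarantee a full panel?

20

Seats to fill: 7 + 1 alternates = 8.
Peremptories: 4 + 1×1 = 5 per side × 2 sides = 10.
For-cause removals: 2.
Minimum venire: 8 + 10 + 2 = 20.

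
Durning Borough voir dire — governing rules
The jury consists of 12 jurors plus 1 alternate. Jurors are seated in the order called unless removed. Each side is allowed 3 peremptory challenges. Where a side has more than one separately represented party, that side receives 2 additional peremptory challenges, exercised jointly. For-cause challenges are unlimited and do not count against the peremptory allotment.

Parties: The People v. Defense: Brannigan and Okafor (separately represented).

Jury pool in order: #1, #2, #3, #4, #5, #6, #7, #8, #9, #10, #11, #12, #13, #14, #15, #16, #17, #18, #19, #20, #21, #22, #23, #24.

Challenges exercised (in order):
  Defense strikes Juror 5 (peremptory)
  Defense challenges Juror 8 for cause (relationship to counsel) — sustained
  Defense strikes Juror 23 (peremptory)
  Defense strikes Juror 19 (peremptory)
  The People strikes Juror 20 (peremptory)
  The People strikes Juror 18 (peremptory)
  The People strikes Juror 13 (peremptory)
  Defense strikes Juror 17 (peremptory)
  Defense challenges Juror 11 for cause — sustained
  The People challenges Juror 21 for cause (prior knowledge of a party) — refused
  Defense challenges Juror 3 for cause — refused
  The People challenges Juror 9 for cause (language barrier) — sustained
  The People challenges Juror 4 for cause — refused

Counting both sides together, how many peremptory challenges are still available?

The People allotment: 3. Defense allotment: 3 base + 2 multi-party = 5.
The People peremptories used: #20, #18, #13 — 3 (for-cause on #21, #9, #4 don't count).
Defense peremptories used: #5, #23, #19, #17 — 4 (for-cause on #8, #11, #3 don't count).
Remaining: (3 − 3) + (5 − 4) = 1.

1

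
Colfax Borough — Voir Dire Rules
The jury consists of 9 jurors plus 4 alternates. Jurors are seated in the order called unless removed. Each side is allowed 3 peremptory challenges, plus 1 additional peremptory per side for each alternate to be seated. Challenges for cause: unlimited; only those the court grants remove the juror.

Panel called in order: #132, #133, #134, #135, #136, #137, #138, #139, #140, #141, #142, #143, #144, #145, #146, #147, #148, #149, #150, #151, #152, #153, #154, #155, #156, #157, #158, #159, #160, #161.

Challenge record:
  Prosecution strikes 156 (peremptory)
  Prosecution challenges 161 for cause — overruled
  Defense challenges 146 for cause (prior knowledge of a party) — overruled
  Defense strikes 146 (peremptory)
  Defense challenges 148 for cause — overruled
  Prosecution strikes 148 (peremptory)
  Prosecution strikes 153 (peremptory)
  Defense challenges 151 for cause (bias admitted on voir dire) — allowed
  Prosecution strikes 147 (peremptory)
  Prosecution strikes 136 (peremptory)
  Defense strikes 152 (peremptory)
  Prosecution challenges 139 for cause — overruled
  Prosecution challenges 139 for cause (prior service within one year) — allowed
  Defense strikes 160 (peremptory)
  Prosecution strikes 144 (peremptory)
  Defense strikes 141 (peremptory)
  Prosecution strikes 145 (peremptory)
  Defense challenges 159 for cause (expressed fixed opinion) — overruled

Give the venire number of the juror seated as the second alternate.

150

Removed: #136, #139, #141, #144, #145, #146, #147, #148, #151, #152, #153, #156, #160. (#159, #161 stay — for-cause denied.)
Seating in order: seats 1–9 → #132, #133, #134, #135, #137, #138, #140, #142, #143; alternates → #149, #150, #154, #155.
So alternate 2 is #150.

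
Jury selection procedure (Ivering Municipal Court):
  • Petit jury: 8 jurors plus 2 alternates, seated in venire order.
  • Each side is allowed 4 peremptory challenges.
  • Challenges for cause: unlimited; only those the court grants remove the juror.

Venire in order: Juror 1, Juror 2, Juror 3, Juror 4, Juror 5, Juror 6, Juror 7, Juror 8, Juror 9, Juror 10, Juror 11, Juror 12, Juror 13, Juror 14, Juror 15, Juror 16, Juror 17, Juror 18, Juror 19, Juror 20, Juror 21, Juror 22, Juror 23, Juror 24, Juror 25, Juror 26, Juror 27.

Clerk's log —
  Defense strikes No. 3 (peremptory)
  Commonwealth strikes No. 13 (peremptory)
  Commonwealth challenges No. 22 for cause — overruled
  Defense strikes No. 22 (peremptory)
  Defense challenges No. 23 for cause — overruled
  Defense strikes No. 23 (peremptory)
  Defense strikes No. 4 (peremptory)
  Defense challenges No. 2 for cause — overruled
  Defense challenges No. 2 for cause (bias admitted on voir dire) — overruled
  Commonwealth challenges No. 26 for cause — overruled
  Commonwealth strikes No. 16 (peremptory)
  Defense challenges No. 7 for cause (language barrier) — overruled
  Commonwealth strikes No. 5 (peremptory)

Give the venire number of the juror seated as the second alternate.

Removed: #3, #4, #5, #13, #16, #22, #23. (#2, #7, #26 stay — for-cause denied.)
Seating in order: seats 1–8 → #1, #2, #6, #7, #8, #9, #10, #11; alternates → #12, #14.
So alternate 2 is #14.

14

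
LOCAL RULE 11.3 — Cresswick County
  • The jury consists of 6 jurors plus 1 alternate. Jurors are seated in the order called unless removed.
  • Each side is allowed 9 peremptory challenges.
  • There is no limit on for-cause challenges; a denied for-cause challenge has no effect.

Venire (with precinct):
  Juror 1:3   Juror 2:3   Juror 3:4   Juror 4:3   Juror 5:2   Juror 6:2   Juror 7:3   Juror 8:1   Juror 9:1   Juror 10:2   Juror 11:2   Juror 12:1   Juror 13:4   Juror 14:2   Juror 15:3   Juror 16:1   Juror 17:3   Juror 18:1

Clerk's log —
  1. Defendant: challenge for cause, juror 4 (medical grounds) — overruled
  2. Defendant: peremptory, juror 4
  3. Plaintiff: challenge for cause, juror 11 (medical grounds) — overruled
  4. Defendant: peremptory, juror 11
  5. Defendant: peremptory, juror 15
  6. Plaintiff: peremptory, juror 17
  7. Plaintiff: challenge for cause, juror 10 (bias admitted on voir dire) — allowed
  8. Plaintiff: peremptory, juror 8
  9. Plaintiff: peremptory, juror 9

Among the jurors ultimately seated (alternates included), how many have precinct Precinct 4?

Removed: #4, #8, #9, #10, #11, #15, #17.
Seated (7 incl. alternates): #1, #2, #3, #5, #6, #7, #12.
Of those, in Precinct 4: #3 → 1.

1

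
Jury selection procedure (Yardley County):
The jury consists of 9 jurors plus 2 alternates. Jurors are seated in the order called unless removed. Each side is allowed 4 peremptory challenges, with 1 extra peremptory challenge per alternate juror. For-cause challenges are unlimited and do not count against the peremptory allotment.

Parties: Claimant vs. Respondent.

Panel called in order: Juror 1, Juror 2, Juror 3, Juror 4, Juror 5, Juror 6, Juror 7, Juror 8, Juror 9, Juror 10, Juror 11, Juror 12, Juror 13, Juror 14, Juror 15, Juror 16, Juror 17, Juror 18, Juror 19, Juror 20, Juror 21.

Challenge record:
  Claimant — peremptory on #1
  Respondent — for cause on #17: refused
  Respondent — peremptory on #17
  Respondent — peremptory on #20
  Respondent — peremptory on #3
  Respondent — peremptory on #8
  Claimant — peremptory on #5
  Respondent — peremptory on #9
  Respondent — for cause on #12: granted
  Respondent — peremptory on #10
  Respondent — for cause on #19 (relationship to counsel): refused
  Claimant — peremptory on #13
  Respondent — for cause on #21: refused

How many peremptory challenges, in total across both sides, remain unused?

3

Claimant allotment: 4 base + 1 × 2 alternates = 6. Respondent allotment: 4 base + 1 × 2 alternates = 6.
Claimant peremptories used: #1, #5, #13 — 3.
Respondent peremptories used: #17, #20, #3, #8, #9, #10 — 6 (for-cause on #17, #12, #19, #21 don't count).
Remaining: (6 − 3) + (6 − 6) = 3.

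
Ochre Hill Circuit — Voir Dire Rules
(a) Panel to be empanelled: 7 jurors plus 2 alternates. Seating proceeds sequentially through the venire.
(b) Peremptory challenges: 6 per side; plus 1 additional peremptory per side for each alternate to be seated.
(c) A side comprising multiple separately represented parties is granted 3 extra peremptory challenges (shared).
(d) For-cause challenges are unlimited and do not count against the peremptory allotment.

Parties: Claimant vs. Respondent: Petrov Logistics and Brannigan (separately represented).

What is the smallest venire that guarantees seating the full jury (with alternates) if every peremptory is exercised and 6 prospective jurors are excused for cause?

34

Seats to fill: 7 + 2 alternates = 9.
Peremptories — Claimant: 6 + 1×2 = 8; Respondent: 6 + 1×2 + 3 = 11; total 19.
For-cause removals: 6.
Minimum venire: 9 + 19 + 6 = 34.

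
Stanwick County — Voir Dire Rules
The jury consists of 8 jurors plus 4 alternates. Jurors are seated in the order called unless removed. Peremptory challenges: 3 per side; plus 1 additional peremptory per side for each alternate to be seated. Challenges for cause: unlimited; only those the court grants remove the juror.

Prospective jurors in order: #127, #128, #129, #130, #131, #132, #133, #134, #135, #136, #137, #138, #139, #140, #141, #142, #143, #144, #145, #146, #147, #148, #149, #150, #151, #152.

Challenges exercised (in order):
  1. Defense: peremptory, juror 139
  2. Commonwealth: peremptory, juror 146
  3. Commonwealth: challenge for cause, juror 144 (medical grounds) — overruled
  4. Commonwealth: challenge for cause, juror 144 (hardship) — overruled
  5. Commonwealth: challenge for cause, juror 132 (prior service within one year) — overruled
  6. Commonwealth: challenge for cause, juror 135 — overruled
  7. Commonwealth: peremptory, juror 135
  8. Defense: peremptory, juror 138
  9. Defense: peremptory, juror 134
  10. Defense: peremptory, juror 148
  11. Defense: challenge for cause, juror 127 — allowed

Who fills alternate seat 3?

Removed: #127, #134, #135, #138, #139, #146, #148. (#132, #144 stay — for-cause denied.)
Seating in order: seats 1–8 → #128, #129, #130, #131, #132, #133, #136, #137; alternates → #140, #141, #142, #143.
So alternate 3 is #142.

142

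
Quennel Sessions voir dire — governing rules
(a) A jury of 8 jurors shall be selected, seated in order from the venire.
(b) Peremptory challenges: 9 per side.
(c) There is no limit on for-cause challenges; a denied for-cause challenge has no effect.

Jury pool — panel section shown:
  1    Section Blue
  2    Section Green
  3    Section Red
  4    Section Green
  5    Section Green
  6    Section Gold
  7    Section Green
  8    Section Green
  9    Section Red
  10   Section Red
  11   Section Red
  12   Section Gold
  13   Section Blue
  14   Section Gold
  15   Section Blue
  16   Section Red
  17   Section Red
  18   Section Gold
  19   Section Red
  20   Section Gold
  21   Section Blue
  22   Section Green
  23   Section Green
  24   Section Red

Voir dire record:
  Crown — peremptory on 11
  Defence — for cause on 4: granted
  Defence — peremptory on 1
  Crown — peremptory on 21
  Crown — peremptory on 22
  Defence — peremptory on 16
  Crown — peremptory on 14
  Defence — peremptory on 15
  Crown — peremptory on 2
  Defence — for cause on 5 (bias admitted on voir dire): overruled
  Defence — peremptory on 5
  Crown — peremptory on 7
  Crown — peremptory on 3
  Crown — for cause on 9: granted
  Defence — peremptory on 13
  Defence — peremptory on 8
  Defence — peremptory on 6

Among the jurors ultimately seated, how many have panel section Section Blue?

0

Removed: #1, #2, #3, #4, #5, #6, #7, #8, #9, #11, #13, #14, #15, #16, #21, #22.
Seated jurors 1–8: #10, #12, #17, #18, #19, #20, #23, #24.
None of those are in Section Blue → 0.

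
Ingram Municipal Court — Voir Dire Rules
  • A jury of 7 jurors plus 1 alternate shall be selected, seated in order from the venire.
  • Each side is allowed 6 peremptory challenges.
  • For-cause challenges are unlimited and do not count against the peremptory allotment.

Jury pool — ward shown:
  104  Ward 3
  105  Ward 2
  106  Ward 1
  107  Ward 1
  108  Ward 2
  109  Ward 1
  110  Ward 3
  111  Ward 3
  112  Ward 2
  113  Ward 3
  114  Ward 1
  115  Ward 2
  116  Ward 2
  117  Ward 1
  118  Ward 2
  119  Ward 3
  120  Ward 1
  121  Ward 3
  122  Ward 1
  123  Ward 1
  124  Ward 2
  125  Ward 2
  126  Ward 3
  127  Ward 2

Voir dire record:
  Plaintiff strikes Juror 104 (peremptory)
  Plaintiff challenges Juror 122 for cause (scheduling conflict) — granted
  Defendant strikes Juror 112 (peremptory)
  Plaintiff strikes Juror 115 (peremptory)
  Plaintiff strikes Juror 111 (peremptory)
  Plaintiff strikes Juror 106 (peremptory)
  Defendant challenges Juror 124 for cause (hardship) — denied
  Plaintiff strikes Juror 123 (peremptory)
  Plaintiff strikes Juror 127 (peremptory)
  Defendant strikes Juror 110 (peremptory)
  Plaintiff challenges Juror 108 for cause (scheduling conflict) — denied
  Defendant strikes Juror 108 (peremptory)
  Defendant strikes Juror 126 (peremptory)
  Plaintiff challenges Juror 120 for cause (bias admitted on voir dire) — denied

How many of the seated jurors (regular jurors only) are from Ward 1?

Removed: #104, #106, #108, #110, #111, #112, #115, #122, #123, #126, #127.
Seated jurors 1–7: #105, #107, #109, #113, #114, #116, #117 (alternates #118 not counted).
Of those, in Ward 1: #107, #109, #114, #117 → 4.

4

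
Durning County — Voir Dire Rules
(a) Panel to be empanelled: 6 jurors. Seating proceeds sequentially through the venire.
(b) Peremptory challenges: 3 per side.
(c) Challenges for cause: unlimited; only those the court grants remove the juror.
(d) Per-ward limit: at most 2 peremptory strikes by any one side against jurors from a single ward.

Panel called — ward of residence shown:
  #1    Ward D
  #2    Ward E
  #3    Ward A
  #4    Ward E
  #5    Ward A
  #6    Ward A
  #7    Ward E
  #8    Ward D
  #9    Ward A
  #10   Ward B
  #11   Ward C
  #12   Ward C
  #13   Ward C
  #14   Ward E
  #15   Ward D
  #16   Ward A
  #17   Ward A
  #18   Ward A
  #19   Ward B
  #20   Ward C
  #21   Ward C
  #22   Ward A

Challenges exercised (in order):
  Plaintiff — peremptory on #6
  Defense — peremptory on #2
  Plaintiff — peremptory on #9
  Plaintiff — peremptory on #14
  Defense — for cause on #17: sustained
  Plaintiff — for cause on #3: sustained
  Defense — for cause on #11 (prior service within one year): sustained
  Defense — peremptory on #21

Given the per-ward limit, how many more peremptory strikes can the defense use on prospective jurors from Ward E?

1

Defense peremptories so far: #2, #21 — 2 of 3 used, 1 left overall.
Against Ward E: #2 — 1 used; per-ward cap 2 leaves 1.
Binding limit: min(1, 1) = 1.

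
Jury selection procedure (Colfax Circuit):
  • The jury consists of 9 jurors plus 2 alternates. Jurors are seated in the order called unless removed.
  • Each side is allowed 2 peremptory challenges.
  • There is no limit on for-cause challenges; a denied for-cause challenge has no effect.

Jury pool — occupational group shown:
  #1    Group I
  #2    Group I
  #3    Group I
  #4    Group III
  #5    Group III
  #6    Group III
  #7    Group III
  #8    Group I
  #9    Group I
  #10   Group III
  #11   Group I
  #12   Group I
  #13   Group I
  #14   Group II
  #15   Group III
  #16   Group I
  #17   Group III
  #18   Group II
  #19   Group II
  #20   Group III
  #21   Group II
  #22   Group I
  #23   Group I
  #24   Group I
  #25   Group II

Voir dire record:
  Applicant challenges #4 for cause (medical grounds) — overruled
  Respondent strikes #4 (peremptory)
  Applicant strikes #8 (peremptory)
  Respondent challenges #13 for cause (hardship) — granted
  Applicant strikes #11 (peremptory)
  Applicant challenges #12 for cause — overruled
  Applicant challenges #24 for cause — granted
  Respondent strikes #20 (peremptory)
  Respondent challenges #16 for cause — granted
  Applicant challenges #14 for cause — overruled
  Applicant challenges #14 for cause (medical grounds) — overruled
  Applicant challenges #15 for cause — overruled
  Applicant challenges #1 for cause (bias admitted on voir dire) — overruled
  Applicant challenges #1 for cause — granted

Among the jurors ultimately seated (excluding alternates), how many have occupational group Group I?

Removed: #1, #4, #8, #11, #13, #16, #20, #24.
Seated jurors 1–9: #2, #3, #5, #6, #7, #9, #10, #12, #14 (alternates #15, #17 not counted).
Of those, in Group I: #2, #3, #9, #12 → 4.

4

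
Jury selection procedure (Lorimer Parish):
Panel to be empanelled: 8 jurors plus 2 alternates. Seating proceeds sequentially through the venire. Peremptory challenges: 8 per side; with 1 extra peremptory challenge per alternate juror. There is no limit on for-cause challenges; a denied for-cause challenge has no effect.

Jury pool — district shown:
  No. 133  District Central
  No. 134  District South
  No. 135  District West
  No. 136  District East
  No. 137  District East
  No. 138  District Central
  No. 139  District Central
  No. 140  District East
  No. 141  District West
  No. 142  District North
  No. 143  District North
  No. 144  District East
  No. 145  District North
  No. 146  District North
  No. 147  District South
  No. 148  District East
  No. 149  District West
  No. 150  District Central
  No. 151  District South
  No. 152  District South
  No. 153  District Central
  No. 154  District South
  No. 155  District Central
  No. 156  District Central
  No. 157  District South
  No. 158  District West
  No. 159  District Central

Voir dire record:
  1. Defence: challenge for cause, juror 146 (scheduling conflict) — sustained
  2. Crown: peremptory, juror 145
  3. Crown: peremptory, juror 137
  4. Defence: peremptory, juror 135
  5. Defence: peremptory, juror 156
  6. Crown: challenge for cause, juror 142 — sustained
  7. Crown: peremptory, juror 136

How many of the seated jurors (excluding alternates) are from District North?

1

Removed: #135, #136, #137, #142, #145, #146, #156.
Seated jurors 1–8: #133, #134, #138, #139, #140, #141, #143, #144 (alternates #147, #148 not counted).
Of those, in District North: #143 → 1.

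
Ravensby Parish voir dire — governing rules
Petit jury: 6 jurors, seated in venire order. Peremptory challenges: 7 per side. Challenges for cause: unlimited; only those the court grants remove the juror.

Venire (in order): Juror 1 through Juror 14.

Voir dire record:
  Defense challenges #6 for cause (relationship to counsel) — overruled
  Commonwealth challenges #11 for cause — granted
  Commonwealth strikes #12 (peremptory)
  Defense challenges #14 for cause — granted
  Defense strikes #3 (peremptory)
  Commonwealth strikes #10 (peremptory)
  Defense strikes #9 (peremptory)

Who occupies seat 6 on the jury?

7

Removed: #3, #9, #10, #11, #12, #14. (#6 stays — for-cause denied.)
Seating in order: seats 1–6 → #1, #2, #4, #5, #6, #7.
So seat 6 is #7.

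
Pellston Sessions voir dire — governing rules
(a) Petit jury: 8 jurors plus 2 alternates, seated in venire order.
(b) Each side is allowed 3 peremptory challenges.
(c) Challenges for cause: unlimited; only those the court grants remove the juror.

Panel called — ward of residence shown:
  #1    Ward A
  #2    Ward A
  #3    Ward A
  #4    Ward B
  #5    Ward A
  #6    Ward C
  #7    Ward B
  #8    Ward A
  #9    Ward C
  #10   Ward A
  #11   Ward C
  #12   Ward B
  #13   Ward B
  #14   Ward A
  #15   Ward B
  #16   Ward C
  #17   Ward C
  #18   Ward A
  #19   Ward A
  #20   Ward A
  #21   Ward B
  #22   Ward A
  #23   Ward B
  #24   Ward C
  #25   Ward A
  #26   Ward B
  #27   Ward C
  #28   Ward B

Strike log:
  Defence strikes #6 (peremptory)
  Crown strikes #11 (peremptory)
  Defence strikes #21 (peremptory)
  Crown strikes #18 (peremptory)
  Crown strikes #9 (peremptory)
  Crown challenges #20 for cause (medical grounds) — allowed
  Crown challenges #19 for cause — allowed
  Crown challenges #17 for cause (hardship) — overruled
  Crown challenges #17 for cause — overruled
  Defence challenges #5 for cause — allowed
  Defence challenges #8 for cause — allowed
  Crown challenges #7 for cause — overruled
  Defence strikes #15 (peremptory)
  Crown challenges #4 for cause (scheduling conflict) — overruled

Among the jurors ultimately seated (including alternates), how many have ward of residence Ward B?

4

Removed: #5, #6, #8, #9, #11, #15, #18, #19, #20, #21.
Seated (10 incl. alternates): #1, #2, #3, #4, #7, #10, #12, #13, #14, #16.
Of those, in Ward B: #4, #7, #12, #13 → 4.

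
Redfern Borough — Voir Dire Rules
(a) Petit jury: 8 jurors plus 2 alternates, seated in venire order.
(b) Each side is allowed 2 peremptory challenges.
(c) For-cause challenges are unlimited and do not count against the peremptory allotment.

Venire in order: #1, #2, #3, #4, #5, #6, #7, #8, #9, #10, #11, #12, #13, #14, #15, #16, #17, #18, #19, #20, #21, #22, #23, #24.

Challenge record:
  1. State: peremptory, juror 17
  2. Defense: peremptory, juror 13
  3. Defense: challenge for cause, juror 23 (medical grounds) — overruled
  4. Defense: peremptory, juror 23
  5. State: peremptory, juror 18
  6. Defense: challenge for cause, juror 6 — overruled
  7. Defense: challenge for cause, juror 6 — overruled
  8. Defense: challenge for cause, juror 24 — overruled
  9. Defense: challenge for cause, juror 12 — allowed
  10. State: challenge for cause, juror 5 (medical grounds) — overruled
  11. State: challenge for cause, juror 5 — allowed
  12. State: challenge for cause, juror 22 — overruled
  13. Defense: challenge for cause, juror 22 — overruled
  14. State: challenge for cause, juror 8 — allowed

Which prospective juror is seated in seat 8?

10

Removed: #5, #8, #12, #13, #17, #18, #23. (#6, #22, #24 stay — for-cause denied.)
Filling seats in venire order through position 8: #1, #2, #3, #4, #6, #7, #9, #10.
So seat 8 is #10.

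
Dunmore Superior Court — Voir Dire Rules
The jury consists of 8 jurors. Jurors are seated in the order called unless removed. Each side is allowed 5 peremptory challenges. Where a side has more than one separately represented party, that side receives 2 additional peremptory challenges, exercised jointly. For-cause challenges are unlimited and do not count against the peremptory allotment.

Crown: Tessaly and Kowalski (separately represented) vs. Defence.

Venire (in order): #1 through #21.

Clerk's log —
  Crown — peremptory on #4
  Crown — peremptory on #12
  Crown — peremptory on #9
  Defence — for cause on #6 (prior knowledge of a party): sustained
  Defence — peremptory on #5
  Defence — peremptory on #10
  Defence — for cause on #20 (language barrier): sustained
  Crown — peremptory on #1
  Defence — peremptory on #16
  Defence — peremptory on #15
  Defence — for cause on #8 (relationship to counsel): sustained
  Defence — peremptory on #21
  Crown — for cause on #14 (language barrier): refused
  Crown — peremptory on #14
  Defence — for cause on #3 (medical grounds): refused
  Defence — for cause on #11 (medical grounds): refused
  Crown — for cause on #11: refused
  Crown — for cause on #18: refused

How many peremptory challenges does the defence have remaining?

Defence allotment: 5.
Defence peremptories used: #5, #10, #16, #15, #21 — 5 (for-cause on #6, #20, #8, #3, #11 don't count).
Remaining: 5 − 5 = 0.

0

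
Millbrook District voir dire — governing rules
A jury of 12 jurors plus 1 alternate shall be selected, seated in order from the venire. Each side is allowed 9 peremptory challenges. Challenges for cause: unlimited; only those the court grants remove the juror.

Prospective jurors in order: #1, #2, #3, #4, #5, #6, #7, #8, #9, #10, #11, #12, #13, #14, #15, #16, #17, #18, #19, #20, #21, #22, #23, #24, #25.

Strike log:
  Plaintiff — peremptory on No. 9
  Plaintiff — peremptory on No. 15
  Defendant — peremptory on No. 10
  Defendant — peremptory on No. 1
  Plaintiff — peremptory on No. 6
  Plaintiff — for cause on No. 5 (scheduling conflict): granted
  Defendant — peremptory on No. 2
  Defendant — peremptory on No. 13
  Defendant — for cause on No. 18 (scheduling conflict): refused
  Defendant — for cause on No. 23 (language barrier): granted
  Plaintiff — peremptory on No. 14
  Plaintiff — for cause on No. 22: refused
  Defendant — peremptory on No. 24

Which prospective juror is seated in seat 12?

21

Removed: #1, #2, #5, #6, #9, #10, #13, #14, #15, #23, #24. (#18, #22 stay — for-cause denied.)
Filling seats in venire order through position 12: #3, #4, #7, #8, #11, #12, #16, #17, #18, #19, #20, #21.
So seat 12 is #21.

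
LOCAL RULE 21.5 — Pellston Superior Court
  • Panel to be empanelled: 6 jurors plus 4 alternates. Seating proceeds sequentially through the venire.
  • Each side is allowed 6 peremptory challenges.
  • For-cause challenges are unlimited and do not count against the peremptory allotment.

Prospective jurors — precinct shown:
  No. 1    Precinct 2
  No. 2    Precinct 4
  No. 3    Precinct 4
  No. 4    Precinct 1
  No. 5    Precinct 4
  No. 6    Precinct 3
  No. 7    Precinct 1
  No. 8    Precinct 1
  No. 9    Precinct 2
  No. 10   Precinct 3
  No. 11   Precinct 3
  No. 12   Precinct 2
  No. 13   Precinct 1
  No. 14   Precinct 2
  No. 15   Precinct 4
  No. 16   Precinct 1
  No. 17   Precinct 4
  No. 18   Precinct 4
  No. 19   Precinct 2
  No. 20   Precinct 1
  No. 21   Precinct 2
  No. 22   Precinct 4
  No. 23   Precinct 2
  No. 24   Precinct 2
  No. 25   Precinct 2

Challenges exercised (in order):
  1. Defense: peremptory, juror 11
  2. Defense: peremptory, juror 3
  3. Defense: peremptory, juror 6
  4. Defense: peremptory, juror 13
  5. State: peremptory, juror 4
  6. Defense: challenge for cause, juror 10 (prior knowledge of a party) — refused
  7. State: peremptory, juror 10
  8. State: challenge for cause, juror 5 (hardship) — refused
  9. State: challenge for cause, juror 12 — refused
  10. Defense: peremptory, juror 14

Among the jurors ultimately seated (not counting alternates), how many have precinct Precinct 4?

2

Removed: #3, #4, #6, #10, #11, #13, #14.
Seated jurors 1–6: #1, #2, #5, #7, #8, #9 (alternates #12, #15, #16, #17 not counted).
Of those, in Precinct 4: #2, #5 → 2.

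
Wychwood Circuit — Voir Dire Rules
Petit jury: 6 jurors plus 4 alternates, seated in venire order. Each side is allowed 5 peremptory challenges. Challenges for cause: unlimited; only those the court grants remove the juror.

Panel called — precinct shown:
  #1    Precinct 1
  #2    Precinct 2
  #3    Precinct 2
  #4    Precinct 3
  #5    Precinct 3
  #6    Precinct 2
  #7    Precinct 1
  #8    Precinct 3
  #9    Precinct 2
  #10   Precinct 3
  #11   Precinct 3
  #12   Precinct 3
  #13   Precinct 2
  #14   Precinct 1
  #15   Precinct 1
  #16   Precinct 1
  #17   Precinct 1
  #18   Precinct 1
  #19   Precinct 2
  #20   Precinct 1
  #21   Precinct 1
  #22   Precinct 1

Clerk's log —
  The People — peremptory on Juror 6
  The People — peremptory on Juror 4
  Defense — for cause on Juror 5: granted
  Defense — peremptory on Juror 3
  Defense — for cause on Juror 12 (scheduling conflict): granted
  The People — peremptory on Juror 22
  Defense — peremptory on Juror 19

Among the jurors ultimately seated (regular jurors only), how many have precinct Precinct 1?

2

Removed: #3, #4, #5, #6, #12, #19, #22.
Seated jurors 1–6: #1, #2, #7, #8, #9, #10 (alternates #11, #13, #14, #15 not counted).
Of those, in Precinct 1: #1, #7 → 2.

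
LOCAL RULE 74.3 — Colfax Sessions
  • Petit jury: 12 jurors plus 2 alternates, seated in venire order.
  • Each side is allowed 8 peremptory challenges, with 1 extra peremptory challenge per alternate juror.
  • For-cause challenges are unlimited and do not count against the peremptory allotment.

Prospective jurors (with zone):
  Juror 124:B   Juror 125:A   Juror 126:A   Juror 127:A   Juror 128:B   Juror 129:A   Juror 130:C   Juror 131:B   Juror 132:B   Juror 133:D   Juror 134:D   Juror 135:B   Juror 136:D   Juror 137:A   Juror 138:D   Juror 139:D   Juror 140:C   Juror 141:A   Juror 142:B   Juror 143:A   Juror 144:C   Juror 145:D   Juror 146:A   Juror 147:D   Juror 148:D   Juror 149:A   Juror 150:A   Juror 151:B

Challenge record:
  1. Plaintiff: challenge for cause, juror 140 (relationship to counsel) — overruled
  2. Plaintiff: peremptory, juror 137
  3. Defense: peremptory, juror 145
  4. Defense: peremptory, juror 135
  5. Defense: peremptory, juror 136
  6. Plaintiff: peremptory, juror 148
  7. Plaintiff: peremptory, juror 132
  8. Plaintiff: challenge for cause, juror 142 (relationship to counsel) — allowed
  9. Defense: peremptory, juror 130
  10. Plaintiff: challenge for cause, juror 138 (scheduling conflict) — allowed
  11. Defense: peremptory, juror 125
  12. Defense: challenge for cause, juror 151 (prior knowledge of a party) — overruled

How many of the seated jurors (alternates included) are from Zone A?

6

Removed: #125, #130, #132, #135, #136, #137, #138, #142, #145, #148.
Seated (14 incl. alternates): #124, #126, #127, #128, #129, #131, #133, #134, #139, #140, #141, #143, #144, #146.
Of those, in Zone A: #126, #127, #129, #141, #143, #146 → 6.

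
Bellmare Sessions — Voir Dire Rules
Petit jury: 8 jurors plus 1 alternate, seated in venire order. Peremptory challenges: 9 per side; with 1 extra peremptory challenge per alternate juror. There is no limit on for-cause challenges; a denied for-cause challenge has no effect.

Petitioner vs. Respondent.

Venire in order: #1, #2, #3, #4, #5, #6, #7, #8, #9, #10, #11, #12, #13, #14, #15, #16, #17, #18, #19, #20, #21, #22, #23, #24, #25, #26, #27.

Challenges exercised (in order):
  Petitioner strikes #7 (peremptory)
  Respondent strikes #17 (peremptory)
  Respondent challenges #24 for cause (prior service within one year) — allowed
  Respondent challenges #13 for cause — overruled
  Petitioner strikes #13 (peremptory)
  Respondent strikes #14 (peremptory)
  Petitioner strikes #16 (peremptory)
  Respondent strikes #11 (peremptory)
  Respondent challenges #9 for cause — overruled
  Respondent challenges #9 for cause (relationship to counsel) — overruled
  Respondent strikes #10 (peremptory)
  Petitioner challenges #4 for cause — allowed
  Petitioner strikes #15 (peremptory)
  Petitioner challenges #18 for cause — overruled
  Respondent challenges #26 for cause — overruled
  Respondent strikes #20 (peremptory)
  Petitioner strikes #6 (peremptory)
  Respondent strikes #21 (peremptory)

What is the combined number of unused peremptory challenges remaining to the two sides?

Petitioner allotment: 9 base + 1 × 1 alternate = 10. Respondent allotment: 9 base + 1 × 1 alternate = 10.
Petitioner peremptories used: #7, #13, #16, #15, #6 — 5 (for-cause on #4, #18 don't count).
Respondent peremptories used: #17, #14, #11, #10, #20, #21 — 6 (for-cause on #24, #13, #9, #9, #26 don't count).
Remaining: (10 − 5) + (10 − 6) = 9.

9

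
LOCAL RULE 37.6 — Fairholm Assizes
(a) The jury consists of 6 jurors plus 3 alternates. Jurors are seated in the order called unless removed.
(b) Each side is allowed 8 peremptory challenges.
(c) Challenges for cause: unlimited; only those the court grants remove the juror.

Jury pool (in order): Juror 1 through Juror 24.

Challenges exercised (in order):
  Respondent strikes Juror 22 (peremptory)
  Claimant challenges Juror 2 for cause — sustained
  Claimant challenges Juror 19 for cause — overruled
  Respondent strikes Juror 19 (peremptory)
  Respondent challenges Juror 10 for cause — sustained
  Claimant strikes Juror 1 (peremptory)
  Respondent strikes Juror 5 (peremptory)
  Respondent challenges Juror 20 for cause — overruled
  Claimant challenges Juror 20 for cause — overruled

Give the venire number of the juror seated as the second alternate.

Removed: #1, #2, #5, #10, #19, #22. (#20 stays — for-cause denied.)
Seating in order: seats 1–6 → #3, #4, #6, #7, #8, #9; alternates → #11, #12, #13.
So alternate 2 is #12.

12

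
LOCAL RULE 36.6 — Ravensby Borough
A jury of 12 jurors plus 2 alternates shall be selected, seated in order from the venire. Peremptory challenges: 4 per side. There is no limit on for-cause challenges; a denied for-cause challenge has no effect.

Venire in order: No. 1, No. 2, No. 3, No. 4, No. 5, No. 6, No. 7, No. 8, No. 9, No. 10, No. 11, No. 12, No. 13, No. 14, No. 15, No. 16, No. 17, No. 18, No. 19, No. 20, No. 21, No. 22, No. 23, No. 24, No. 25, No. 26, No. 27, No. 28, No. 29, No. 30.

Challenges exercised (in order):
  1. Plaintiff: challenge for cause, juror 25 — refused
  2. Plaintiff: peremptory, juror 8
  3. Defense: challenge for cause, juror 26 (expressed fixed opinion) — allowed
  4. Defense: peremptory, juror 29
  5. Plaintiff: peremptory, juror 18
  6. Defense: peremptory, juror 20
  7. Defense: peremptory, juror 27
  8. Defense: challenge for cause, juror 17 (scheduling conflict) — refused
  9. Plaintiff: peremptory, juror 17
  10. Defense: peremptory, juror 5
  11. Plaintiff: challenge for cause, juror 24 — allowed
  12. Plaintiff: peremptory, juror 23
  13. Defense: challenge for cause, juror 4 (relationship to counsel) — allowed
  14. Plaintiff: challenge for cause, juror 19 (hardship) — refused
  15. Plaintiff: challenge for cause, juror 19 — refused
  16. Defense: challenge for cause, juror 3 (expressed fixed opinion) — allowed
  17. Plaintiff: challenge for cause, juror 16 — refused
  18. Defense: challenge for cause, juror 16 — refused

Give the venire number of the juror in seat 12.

Removed: #3, #4, #5, #8, #17, #18, #20, #23, #24, #26, #27, #29. (#16, #19, #25 stay — for-cause denied.)
Seating in order: seats 1–12 → #1, #2, #6, #7, #9, #10, #11, #12, #13, #14, #15, #16; alternates → #19, #21.
So seat 12 is #16.

16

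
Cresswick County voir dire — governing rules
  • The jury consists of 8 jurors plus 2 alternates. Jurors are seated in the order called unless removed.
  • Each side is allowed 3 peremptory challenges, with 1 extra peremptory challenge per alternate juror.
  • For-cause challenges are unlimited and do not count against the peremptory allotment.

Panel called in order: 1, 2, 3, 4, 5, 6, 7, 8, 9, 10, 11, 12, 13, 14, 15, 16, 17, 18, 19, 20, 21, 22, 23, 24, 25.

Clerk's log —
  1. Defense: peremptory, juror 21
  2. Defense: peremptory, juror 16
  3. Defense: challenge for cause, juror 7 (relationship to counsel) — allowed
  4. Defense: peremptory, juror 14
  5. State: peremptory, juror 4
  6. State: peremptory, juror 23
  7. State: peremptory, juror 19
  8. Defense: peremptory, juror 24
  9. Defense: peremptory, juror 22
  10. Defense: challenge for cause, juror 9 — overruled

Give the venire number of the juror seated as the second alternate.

12

Removed: #4, #7, #14, #16, #19, #21, #22, #23, #24. (#9 stays — for-cause denied.)
Filling seats in venire order through position 10: #1, #2, #3, #5, #6, #8, #9, #10, #11, #12.
So alternate 2 is #12.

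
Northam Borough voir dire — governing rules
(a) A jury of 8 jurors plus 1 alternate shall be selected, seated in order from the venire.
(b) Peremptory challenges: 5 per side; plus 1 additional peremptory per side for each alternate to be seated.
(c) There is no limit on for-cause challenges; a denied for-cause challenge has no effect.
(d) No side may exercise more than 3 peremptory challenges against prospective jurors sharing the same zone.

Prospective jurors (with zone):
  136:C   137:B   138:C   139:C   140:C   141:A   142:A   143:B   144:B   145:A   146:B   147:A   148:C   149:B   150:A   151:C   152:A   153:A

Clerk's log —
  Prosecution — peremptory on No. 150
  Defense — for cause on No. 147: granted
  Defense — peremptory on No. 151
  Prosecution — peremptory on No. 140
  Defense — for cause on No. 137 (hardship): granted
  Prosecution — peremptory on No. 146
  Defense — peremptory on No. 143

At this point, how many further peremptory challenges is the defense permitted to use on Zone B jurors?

Defense peremptories so far: #151, #143 — 2 of 6 used, 4 left overall.
Against Zone B: #143 — 1 used; per-zone cap 3 leaves 2.
Binding limit: min(4, 2) = 2.

2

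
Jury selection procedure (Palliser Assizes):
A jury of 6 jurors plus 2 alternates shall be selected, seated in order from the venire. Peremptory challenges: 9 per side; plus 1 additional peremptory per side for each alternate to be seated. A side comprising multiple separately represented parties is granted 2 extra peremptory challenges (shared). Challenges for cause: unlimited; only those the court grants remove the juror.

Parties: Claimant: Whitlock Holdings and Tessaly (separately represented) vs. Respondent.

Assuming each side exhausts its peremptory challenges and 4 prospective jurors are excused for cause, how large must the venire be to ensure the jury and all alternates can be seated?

Seats to fill: 6 + 2 alternates = 8.
Peremptories — Claimant: 9 + 1×2 + 2 = 13; Respondent: 9 + 1×2 = 11; total 24.
For-cause removals: 4.
Minimum venire: 8 + 24 + 4 = 36.

36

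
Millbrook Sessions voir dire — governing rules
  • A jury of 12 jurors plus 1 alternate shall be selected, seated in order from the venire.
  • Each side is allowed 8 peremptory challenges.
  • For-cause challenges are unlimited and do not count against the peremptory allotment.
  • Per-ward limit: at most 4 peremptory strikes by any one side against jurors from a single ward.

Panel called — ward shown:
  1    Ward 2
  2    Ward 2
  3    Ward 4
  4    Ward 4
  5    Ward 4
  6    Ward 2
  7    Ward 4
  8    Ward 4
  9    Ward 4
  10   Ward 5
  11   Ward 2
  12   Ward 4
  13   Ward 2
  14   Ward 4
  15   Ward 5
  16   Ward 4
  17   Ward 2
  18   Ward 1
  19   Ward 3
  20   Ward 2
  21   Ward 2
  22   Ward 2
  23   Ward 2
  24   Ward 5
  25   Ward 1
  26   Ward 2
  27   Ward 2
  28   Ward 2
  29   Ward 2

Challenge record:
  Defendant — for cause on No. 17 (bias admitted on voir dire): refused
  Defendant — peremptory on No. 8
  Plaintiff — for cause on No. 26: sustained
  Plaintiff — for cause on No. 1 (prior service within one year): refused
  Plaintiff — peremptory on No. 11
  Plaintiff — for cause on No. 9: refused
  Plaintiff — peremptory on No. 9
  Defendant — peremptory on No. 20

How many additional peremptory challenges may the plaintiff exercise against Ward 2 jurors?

Plaintiff peremptories so far: #11, #9 — 2 of 8 used, 6 left overall.
Against Ward 2: #11 — 1 used; per-ward cap 4 leaves 3.
Binding limit: min(6, 3) = 3.

3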